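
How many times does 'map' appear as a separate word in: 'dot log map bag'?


Scanning each word for exact match 'map':
  Word 1: 'dot' -> no
  Word 2: 'log' -> no
  Word 3: 'map' -> MATCH
  Word 4: 'bag' -> no
Total matches: 1

1


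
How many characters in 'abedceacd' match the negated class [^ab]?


Negated class [^ab] matches any char NOT in {a, b}
Scanning 'abedceacd':
  pos 0: 'a' -> no (excluded)
  pos 1: 'b' -> no (excluded)
  pos 2: 'e' -> MATCH
  pos 3: 'd' -> MATCH
  pos 4: 'c' -> MATCH
  pos 5: 'e' -> MATCH
  pos 6: 'a' -> no (excluded)
  pos 7: 'c' -> MATCH
  pos 8: 'd' -> MATCH
Total matches: 6

6


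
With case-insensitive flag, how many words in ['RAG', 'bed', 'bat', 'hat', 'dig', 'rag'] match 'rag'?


Case-insensitive matching: compare each word's lowercase form to 'rag'.
  'RAG' -> lower='rag' -> MATCH
  'bed' -> lower='bed' -> no
  'bat' -> lower='bat' -> no
  'hat' -> lower='hat' -> no
  'dig' -> lower='dig' -> no
  'rag' -> lower='rag' -> MATCH
Matches: ['RAG', 'rag']
Count: 2

2


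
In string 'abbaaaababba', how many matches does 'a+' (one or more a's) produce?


Pattern 'a+' matches one or more consecutive a's.
String: 'abbaaaababba'
Scanning for runs of a:
  Match 1: 'a' (length 1)
  Match 2: 'aaaa' (length 4)
  Match 3: 'a' (length 1)
  Match 4: 'a' (length 1)
Total matches: 4

4


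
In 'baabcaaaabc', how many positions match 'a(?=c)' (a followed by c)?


Lookahead 'a(?=c)' matches 'a' only when followed by 'c'.
String: 'baabcaaaabc'
Checking each position where char is 'a':
  pos 1: 'a' -> no (next='a')
  pos 2: 'a' -> no (next='b')
  pos 5: 'a' -> no (next='a')
  pos 6: 'a' -> no (next='a')
  pos 7: 'a' -> no (next='a')
  pos 8: 'a' -> no (next='b')
Matching positions: []
Count: 0

0


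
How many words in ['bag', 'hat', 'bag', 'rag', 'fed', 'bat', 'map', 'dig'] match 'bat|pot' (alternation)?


Alternation 'bat|pot' matches either 'bat' or 'pot'.
Checking each word:
  'bag' -> no
  'hat' -> no
  'bag' -> no
  'rag' -> no
  'fed' -> no
  'bat' -> MATCH
  'map' -> no
  'dig' -> no
Matches: ['bat']
Count: 1

1


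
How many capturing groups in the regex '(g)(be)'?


To count capturing groups, count each '(' that starts a group.
Pattern: '(g)(be)'
Walking through the pattern:
  Position 0: '(' -> group #1
  Position 3: '(' -> group #2
Total capturing groups: 2

2


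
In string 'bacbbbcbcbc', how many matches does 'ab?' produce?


Pattern 'ab?' matches 'a' optionally followed by 'b'.
String: 'bacbbbcbcbc'
Scanning left to right for 'a' then checking next char:
  Match 1: 'a' (a not followed by b)
Total matches: 1

1


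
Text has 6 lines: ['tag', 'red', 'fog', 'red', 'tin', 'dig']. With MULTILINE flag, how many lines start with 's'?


With MULTILINE flag, ^ matches the start of each line.
Lines: ['tag', 'red', 'fog', 'red', 'tin', 'dig']
Checking which lines start with 's':
  Line 1: 'tag' -> no
  Line 2: 'red' -> no
  Line 3: 'fog' -> no
  Line 4: 'red' -> no
  Line 5: 'tin' -> no
  Line 6: 'dig' -> no
Matching lines: []
Count: 0

0


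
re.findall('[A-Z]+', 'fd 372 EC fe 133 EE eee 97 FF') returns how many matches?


Pattern '[A-Z]+' finds one or more uppercase letters.
Text: 'fd 372 EC fe 133 EE eee 97 FF'
Scanning for matches:
  Match 1: 'EC'
  Match 2: 'EE'
  Match 3: 'FF'
Total matches: 3

3


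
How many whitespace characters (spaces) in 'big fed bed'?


\s matches whitespace characters (spaces, tabs, etc.).
Text: 'big fed bed'
This text has 3 words separated by spaces.
Number of spaces = number of words - 1 = 3 - 1 = 2

2


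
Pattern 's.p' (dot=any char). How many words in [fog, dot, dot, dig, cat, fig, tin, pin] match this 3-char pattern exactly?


Pattern 's.p' means: starts with 's', any single char, ends with 'p'.
Checking each word (must be exactly 3 chars):
  'fog' (len=3): no
  'dot' (len=3): no
  'dot' (len=3): no
  'dig' (len=3): no
  'cat' (len=3): no
  'fig' (len=3): no
  'tin' (len=3): no
  'pin' (len=3): no
Matching words: []
Total: 0

0


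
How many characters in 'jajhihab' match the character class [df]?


Character class [df] matches any of: {d, f}
Scanning string 'jajhihab' character by character:
  pos 0: 'j' -> no
  pos 1: 'a' -> no
  pos 2: 'j' -> no
  pos 3: 'h' -> no
  pos 4: 'i' -> no
  pos 5: 'h' -> no
  pos 6: 'a' -> no
  pos 7: 'b' -> no
Total matches: 0

0


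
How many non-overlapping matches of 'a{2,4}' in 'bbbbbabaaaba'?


Pattern 'a{2,4}' matches between 2 and 4 consecutive a's (greedy).
String: 'bbbbbabaaaba'
Finding runs of a's and applying greedy matching:
  Run at pos 5: 'a' (length 1)
  Run at pos 7: 'aaa' (length 3)
  Run at pos 11: 'a' (length 1)
Matches: ['aaa']
Count: 1

1


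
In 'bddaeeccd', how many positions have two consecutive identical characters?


Looking for consecutive identical characters in 'bddaeeccd':
  pos 0-1: 'b' vs 'd' -> different
  pos 1-2: 'd' vs 'd' -> MATCH ('dd')
  pos 2-3: 'd' vs 'a' -> different
  pos 3-4: 'a' vs 'e' -> different
  pos 4-5: 'e' vs 'e' -> MATCH ('ee')
  pos 5-6: 'e' vs 'c' -> different
  pos 6-7: 'c' vs 'c' -> MATCH ('cc')
  pos 7-8: 'c' vs 'd' -> different
Consecutive identical pairs: ['dd', 'ee', 'cc']
Count: 3

3


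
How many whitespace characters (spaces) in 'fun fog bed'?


\s matches whitespace characters (spaces, tabs, etc.).
Text: 'fun fog bed'
This text has 3 words separated by spaces.
Number of spaces = number of words - 1 = 3 - 1 = 2

2


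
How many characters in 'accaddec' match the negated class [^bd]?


Negated class [^bd] matches any char NOT in {b, d}
Scanning 'accaddec':
  pos 0: 'a' -> MATCH
  pos 1: 'c' -> MATCH
  pos 2: 'c' -> MATCH
  pos 3: 'a' -> MATCH
  pos 4: 'd' -> no (excluded)
  pos 5: 'd' -> no (excluded)
  pos 6: 'e' -> MATCH
  pos 7: 'c' -> MATCH
Total matches: 6

6


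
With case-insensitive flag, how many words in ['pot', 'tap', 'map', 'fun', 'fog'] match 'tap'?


Case-insensitive matching: compare each word's lowercase form to 'tap'.
  'pot' -> lower='pot' -> no
  'tap' -> lower='tap' -> MATCH
  'map' -> lower='map' -> no
  'fun' -> lower='fun' -> no
  'fog' -> lower='fog' -> no
Matches: ['tap']
Count: 1

1


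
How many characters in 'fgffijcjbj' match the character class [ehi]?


Character class [ehi] matches any of: {e, h, i}
Scanning string 'fgffijcjbj' character by character:
  pos 0: 'f' -> no
  pos 1: 'g' -> no
  pos 2: 'f' -> no
  pos 3: 'f' -> no
  pos 4: 'i' -> MATCH
  pos 5: 'j' -> no
  pos 6: 'c' -> no
  pos 7: 'j' -> no
  pos 8: 'b' -> no
  pos 9: 'j' -> no
Total matches: 1

1


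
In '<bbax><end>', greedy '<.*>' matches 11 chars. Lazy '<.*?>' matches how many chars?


Greedy '<.*>' tries to match as MUCH as possible.
Lazy '<.*?>' tries to match as LITTLE as possible.

String: '<bbax><end>'
Greedy '<.*>' starts at first '<' and extends to the LAST '>': '<bbax><end>' (11 chars)
Lazy '<.*?>' starts at first '<' and stops at the FIRST '>': '<bbax>' (6 chars)

6


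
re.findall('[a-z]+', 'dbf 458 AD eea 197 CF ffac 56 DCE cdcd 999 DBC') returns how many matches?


Pattern '[a-z]+' finds one or more lowercase letters.
Text: 'dbf 458 AD eea 197 CF ffac 56 DCE cdcd 999 DBC'
Scanning for matches:
  Match 1: 'dbf'
  Match 2: 'eea'
  Match 3: 'ffac'
  Match 4: 'cdcd'
Total matches: 4

4


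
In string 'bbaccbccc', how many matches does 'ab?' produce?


Pattern 'ab?' matches 'a' optionally followed by 'b'.
String: 'bbaccbccc'
Scanning left to right for 'a' then checking next char:
  Match 1: 'a' (a not followed by b)
Total matches: 1

1


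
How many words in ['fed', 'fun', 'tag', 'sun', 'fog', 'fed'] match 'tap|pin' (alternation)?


Alternation 'tap|pin' matches either 'tap' or 'pin'.
Checking each word:
  'fed' -> no
  'fun' -> no
  'tag' -> no
  'sun' -> no
  'fog' -> no
  'fed' -> no
Matches: []
Count: 0

0


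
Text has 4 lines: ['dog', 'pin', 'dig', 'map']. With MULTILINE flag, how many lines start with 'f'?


With MULTILINE flag, ^ matches the start of each line.
Lines: ['dog', 'pin', 'dig', 'map']
Checking which lines start with 'f':
  Line 1: 'dog' -> no
  Line 2: 'pin' -> no
  Line 3: 'dig' -> no
  Line 4: 'map' -> no
Matching lines: []
Count: 0

0


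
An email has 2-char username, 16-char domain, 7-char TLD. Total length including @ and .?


An email address has format: username@domain.tld
Username length: 2
'@' character: 1
Domain length: 16
'.' character: 1
TLD length: 7
Total = 2 + 1 + 16 + 1 + 7 = 27

27


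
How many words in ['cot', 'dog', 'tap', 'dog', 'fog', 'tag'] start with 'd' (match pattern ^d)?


Pattern ^d anchors to start of word. Check which words begin with 'd':
  'cot' -> no
  'dog' -> MATCH (starts with 'd')
  'tap' -> no
  'dog' -> MATCH (starts with 'd')
  'fog' -> no
  'tag' -> no
Matching words: ['dog', 'dog']
Count: 2

2


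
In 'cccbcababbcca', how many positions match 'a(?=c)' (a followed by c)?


Lookahead 'a(?=c)' matches 'a' only when followed by 'c'.
String: 'cccbcababbcca'
Checking each position where char is 'a':
  pos 5: 'a' -> no (next='b')
  pos 7: 'a' -> no (next='b')
Matching positions: []
Count: 0

0


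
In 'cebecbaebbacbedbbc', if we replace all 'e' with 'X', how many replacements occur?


re.sub('e', 'X', text) replaces every occurrence of 'e' with 'X'.
Text: 'cebecbaebbacbedbbc'
Scanning for 'e':
  pos 1: 'e' -> replacement #1
  pos 3: 'e' -> replacement #2
  pos 7: 'e' -> replacement #3
  pos 13: 'e' -> replacement #4
Total replacements: 4

4


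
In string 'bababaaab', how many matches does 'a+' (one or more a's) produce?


Pattern 'a+' matches one or more consecutive a's.
String: 'bababaaab'
Scanning for runs of a:
  Match 1: 'a' (length 1)
  Match 2: 'a' (length 1)
  Match 3: 'aaa' (length 3)
Total matches: 3

3


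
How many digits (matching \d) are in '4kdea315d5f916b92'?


\d matches any digit 0-9.
Scanning '4kdea315d5f916b92':
  pos 0: '4' -> DIGIT
  pos 5: '3' -> DIGIT
  pos 6: '1' -> DIGIT
  pos 7: '5' -> DIGIT
  pos 9: '5' -> DIGIT
  pos 11: '9' -> DIGIT
  pos 12: '1' -> DIGIT
  pos 13: '6' -> DIGIT
  pos 15: '9' -> DIGIT
  pos 16: '2' -> DIGIT
Digits found: ['4', '3', '1', '5', '5', '9', '1', '6', '9', '2']
Total: 10

10


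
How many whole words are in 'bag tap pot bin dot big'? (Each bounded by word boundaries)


Word boundaries (\b) mark the start/end of each word.
Text: 'bag tap pot bin dot big'
Splitting by whitespace:
  Word 1: 'bag'
  Word 2: 'tap'
  Word 3: 'pot'
  Word 4: 'bin'
  Word 5: 'dot'
  Word 6: 'big'
Total whole words: 6

6


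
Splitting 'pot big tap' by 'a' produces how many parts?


Splitting by 'a' breaks the string at each occurrence of the separator.
Text: 'pot big tap'
Parts after split:
  Part 1: 'pot big t'
  Part 2: 'p'
Total parts: 2

2


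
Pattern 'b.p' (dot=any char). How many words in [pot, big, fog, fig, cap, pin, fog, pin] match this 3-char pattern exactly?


Pattern 'b.p' means: starts with 'b', any single char, ends with 'p'.
Checking each word (must be exactly 3 chars):
  'pot' (len=3): no
  'big' (len=3): no
  'fog' (len=3): no
  'fig' (len=3): no
  'cap' (len=3): no
  'pin' (len=3): no
  'fog' (len=3): no
  'pin' (len=3): no
Matching words: []
Total: 0

0


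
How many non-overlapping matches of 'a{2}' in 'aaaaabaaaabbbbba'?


Pattern 'a{2}' matches exactly 2 consecutive a's (greedy, non-overlapping).
String: 'aaaaabaaaabbbbba'
Scanning for runs of a's:
  Run at pos 0: 'aaaaa' (length 5) -> 2 match(es)
  Run at pos 6: 'aaaa' (length 4) -> 2 match(es)
  Run at pos 15: 'a' (length 1) -> 0 match(es)
Matches found: ['aa', 'aa', 'aa', 'aa']
Total: 4

4


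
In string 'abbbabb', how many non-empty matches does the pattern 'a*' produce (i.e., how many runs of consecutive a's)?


Pattern 'a*' matches zero or more a's. We want non-empty runs of consecutive a's.
String: 'abbbabb'
Walking through the string to find runs of a's:
  Run 1: positions 0-0 -> 'a'
  Run 2: positions 4-4 -> 'a'
Non-empty runs found: ['a', 'a']
Count: 2

2


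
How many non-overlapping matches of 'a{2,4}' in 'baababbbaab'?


Pattern 'a{2,4}' matches between 2 and 4 consecutive a's (greedy).
String: 'baababbbaab'
Finding runs of a's and applying greedy matching:
  Run at pos 1: 'aa' (length 2)
  Run at pos 4: 'a' (length 1)
  Run at pos 8: 'aa' (length 2)
Matches: ['aa', 'aa']
Count: 2

2


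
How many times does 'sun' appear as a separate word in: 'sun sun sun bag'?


Scanning each word for exact match 'sun':
  Word 1: 'sun' -> MATCH
  Word 2: 'sun' -> MATCH
  Word 3: 'sun' -> MATCH
  Word 4: 'bag' -> no
Total matches: 3

3


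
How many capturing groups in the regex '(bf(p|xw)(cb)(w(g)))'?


To count capturing groups, count each '(' that starts a group.
Pattern: '(bf(p|xw)(cb)(w(g)))'
Walking through the pattern:
  Position 0: '(' -> group #1
  Position 3: '(' -> group #2
  Position 9: '(' -> group #3
  Position 13: '(' -> group #4
  Position 15: '(' -> group #5
Total capturing groups: 5

5


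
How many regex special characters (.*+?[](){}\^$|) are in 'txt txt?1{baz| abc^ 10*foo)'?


Regex special characters are: . * + ? [ ] ( ) { } \ ^ $ |
Scanning 'txt txt?1{baz| abc^ 10*foo)':
  pos 7: '?' -> SPECIAL
  pos 9: '{' -> SPECIAL
  pos 13: '|' -> SPECIAL
  pos 18: '^' -> SPECIAL
  pos 22: '*' -> SPECIAL
  pos 26: ')' -> SPECIAL
Special chars found: ['?', '{', '|', '^', '*', ')']
Total: 6

6


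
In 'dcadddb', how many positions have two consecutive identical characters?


Looking for consecutive identical characters in 'dcadddb':
  pos 0-1: 'd' vs 'c' -> different
  pos 1-2: 'c' vs 'a' -> different
  pos 2-3: 'a' vs 'd' -> different
  pos 3-4: 'd' vs 'd' -> MATCH ('dd')
  pos 4-5: 'd' vs 'd' -> MATCH ('dd')
  pos 5-6: 'd' vs 'b' -> different
Consecutive identical pairs: ['dd', 'dd']
Count: 2

2


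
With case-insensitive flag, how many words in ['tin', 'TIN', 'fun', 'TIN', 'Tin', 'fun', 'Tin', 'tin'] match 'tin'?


Case-insensitive matching: compare each word's lowercase form to 'tin'.
  'tin' -> lower='tin' -> MATCH
  'TIN' -> lower='tin' -> MATCH
  'fun' -> lower='fun' -> no
  'TIN' -> lower='tin' -> MATCH
  'Tin' -> lower='tin' -> MATCH
  'fun' -> lower='fun' -> no
  'Tin' -> lower='tin' -> MATCH
  'tin' -> lower='tin' -> MATCH
Matches: ['tin', 'TIN', 'TIN', 'Tin', 'Tin', 'tin']
Count: 6

6


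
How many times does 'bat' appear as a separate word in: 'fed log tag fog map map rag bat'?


Scanning each word for exact match 'bat':
  Word 1: 'fed' -> no
  Word 2: 'log' -> no
  Word 3: 'tag' -> no
  Word 4: 'fog' -> no
  Word 5: 'map' -> no
  Word 6: 'map' -> no
  Word 7: 'rag' -> no
  Word 8: 'bat' -> MATCH
Total matches: 1

1


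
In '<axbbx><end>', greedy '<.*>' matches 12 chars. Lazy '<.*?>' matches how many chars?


Greedy '<.*>' tries to match as MUCH as possible.
Lazy '<.*?>' tries to match as LITTLE as possible.

String: '<axbbx><end>'
Greedy '<.*>' starts at first '<' and extends to the LAST '>': '<axbbx><end>' (12 chars)
Lazy '<.*?>' starts at first '<' and stops at the FIRST '>': '<axbbx>' (7 chars)

7


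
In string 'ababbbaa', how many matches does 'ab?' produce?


Pattern 'ab?' matches 'a' optionally followed by 'b'.
String: 'ababbbaa'
Scanning left to right for 'a' then checking next char:
  Match 1: 'ab' (a followed by b)
  Match 2: 'ab' (a followed by b)
  Match 3: 'a' (a not followed by b)
  Match 4: 'a' (a not followed by b)
Total matches: 4

4


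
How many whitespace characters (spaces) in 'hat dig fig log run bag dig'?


\s matches whitespace characters (spaces, tabs, etc.).
Text: 'hat dig fig log run bag dig'
This text has 7 words separated by spaces.
Number of spaces = number of words - 1 = 7 - 1 = 6

6


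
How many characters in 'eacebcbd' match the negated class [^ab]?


Negated class [^ab] matches any char NOT in {a, b}
Scanning 'eacebcbd':
  pos 0: 'e' -> MATCH
  pos 1: 'a' -> no (excluded)
  pos 2: 'c' -> MATCH
  pos 3: 'e' -> MATCH
  pos 4: 'b' -> no (excluded)
  pos 5: 'c' -> MATCH
  pos 6: 'b' -> no (excluded)
  pos 7: 'd' -> MATCH
Total matches: 5

5


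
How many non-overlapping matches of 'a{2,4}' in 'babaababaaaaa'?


Pattern 'a{2,4}' matches between 2 and 4 consecutive a's (greedy).
String: 'babaababaaaaa'
Finding runs of a's and applying greedy matching:
  Run at pos 1: 'a' (length 1)
  Run at pos 3: 'aa' (length 2)
  Run at pos 6: 'a' (length 1)
  Run at pos 8: 'aaaaa' (length 5)
Matches: ['aa', 'aaaa']
Count: 2

2


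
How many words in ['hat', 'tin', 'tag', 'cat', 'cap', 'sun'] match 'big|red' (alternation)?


Alternation 'big|red' matches either 'big' or 'red'.
Checking each word:
  'hat' -> no
  'tin' -> no
  'tag' -> no
  'cat' -> no
  'cap' -> no
  'sun' -> no
Matches: []
Count: 0

0


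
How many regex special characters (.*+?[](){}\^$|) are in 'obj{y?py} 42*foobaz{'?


Regex special characters are: . * + ? [ ] ( ) { } \ ^ $ |
Scanning 'obj{y?py} 42*foobaz{':
  pos 3: '{' -> SPECIAL
  pos 5: '?' -> SPECIAL
  pos 8: '}' -> SPECIAL
  pos 12: '*' -> SPECIAL
  pos 19: '{' -> SPECIAL
Special chars found: ['{', '?', '}', '*', '{']
Total: 5

5


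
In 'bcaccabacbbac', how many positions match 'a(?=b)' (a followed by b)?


Lookahead 'a(?=b)' matches 'a' only when followed by 'b'.
String: 'bcaccabacbbac'
Checking each position where char is 'a':
  pos 2: 'a' -> no (next='c')
  pos 5: 'a' -> MATCH (next='b')
  pos 7: 'a' -> no (next='c')
  pos 11: 'a' -> no (next='c')
Matching positions: [5]
Count: 1

1


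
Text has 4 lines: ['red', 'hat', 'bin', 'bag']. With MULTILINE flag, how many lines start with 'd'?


With MULTILINE flag, ^ matches the start of each line.
Lines: ['red', 'hat', 'bin', 'bag']
Checking which lines start with 'd':
  Line 1: 'red' -> no
  Line 2: 'hat' -> no
  Line 3: 'bin' -> no
  Line 4: 'bag' -> no
Matching lines: []
Count: 0

0


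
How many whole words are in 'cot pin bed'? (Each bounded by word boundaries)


Word boundaries (\b) mark the start/end of each word.
Text: 'cot pin bed'
Splitting by whitespace:
  Word 1: 'cot'
  Word 2: 'pin'
  Word 3: 'bed'
Total whole words: 3

3


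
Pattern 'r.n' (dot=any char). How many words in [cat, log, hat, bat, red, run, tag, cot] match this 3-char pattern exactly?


Pattern 'r.n' means: starts with 'r', any single char, ends with 'n'.
Checking each word (must be exactly 3 chars):
  'cat' (len=3): no
  'log' (len=3): no
  'hat' (len=3): no
  'bat' (len=3): no
  'red' (len=3): no
  'run' (len=3): MATCH
  'tag' (len=3): no
  'cot' (len=3): no
Matching words: ['run']
Total: 1

1


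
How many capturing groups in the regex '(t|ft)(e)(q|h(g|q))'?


To count capturing groups, count each '(' that starts a group.
Pattern: '(t|ft)(e)(q|h(g|q))'
Walking through the pattern:
  Position 0: '(' -> group #1
  Position 6: '(' -> group #2
  Position 9: '(' -> group #3
  Position 13: '(' -> group #4
Total capturing groups: 4

4


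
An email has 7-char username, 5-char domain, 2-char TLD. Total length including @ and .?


An email address has format: username@domain.tld
Username length: 7
'@' character: 1
Domain length: 5
'.' character: 1
TLD length: 2
Total = 7 + 1 + 5 + 1 + 2 = 16

16


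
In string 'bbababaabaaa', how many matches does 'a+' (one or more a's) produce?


Pattern 'a+' matches one or more consecutive a's.
String: 'bbababaabaaa'
Scanning for runs of a:
  Match 1: 'a' (length 1)
  Match 2: 'a' (length 1)
  Match 3: 'aa' (length 2)
  Match 4: 'aaa' (length 3)
Total matches: 4

4


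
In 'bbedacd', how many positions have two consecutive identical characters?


Looking for consecutive identical characters in 'bbedacd':
  pos 0-1: 'b' vs 'b' -> MATCH ('bb')
  pos 1-2: 'b' vs 'e' -> different
  pos 2-3: 'e' vs 'd' -> different
  pos 3-4: 'd' vs 'a' -> different
  pos 4-5: 'a' vs 'c' -> different
  pos 5-6: 'c' vs 'd' -> different
Consecutive identical pairs: ['bb']
Count: 1

1


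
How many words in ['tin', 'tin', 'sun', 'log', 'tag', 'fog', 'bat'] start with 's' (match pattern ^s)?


Pattern ^s anchors to start of word. Check which words begin with 's':
  'tin' -> no
  'tin' -> no
  'sun' -> MATCH (starts with 's')
  'log' -> no
  'tag' -> no
  'fog' -> no
  'bat' -> no
Matching words: ['sun']
Count: 1

1


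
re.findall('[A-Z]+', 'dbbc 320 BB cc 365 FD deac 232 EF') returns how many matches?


Pattern '[A-Z]+' finds one or more uppercase letters.
Text: 'dbbc 320 BB cc 365 FD deac 232 EF'
Scanning for matches:
  Match 1: 'BB'
  Match 2: 'FD'
  Match 3: 'EF'
Total matches: 3

3


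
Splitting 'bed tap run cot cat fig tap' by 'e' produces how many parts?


Splitting by 'e' breaks the string at each occurrence of the separator.
Text: 'bed tap run cot cat fig tap'
Parts after split:
  Part 1: 'b'
  Part 2: 'd tap run cot cat fig tap'
Total parts: 2

2


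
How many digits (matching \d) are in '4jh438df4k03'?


\d matches any digit 0-9.
Scanning '4jh438df4k03':
  pos 0: '4' -> DIGIT
  pos 3: '4' -> DIGIT
  pos 4: '3' -> DIGIT
  pos 5: '8' -> DIGIT
  pos 8: '4' -> DIGIT
  pos 10: '0' -> DIGIT
  pos 11: '3' -> DIGIT
Digits found: ['4', '4', '3', '8', '4', '0', '3']
Total: 7

7


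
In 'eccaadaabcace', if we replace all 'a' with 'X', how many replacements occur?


re.sub('a', 'X', text) replaces every occurrence of 'a' with 'X'.
Text: 'eccaadaabcace'
Scanning for 'a':
  pos 3: 'a' -> replacement #1
  pos 4: 'a' -> replacement #2
  pos 6: 'a' -> replacement #3
  pos 7: 'a' -> replacement #4
  pos 10: 'a' -> replacement #5
Total replacements: 5

5


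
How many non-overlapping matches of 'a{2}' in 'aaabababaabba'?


Pattern 'a{2}' matches exactly 2 consecutive a's (greedy, non-overlapping).
String: 'aaabababaabba'
Scanning for runs of a's:
  Run at pos 0: 'aaa' (length 3) -> 1 match(es)
  Run at pos 4: 'a' (length 1) -> 0 match(es)
  Run at pos 6: 'a' (length 1) -> 0 match(es)
  Run at pos 8: 'aa' (length 2) -> 1 match(es)
  Run at pos 12: 'a' (length 1) -> 0 match(es)
Matches found: ['aa', 'aa']
Total: 2

2


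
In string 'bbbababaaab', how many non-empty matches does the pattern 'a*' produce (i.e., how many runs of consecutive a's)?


Pattern 'a*' matches zero or more a's. We want non-empty runs of consecutive a's.
String: 'bbbababaaab'
Walking through the string to find runs of a's:
  Run 1: positions 3-3 -> 'a'
  Run 2: positions 5-5 -> 'a'
  Run 3: positions 7-9 -> 'aaa'
Non-empty runs found: ['a', 'a', 'aaa']
Count: 3

3


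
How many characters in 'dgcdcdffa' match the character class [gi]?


Character class [gi] matches any of: {g, i}
Scanning string 'dgcdcdffa' character by character:
  pos 0: 'd' -> no
  pos 1: 'g' -> MATCH
  pos 2: 'c' -> no
  pos 3: 'd' -> no
  pos 4: 'c' -> no
  pos 5: 'd' -> no
  pos 6: 'f' -> no
  pos 7: 'f' -> no
  pos 8: 'a' -> no
Total matches: 1

1


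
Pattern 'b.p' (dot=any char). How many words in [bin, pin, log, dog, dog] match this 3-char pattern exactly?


Pattern 'b.p' means: starts with 'b', any single char, ends with 'p'.
Checking each word (must be exactly 3 chars):
  'bin' (len=3): no
  'pin' (len=3): no
  'log' (len=3): no
  'dog' (len=3): no
  'dog' (len=3): no
Matching words: []
Total: 0

0


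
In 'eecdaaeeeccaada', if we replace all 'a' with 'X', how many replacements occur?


re.sub('a', 'X', text) replaces every occurrence of 'a' with 'X'.
Text: 'eecdaaeeeccaada'
Scanning for 'a':
  pos 4: 'a' -> replacement #1
  pos 5: 'a' -> replacement #2
  pos 11: 'a' -> replacement #3
  pos 12: 'a' -> replacement #4
  pos 14: 'a' -> replacement #5
Total replacements: 5

5


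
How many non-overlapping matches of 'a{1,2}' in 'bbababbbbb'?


Pattern 'a{1,2}' matches between 1 and 2 consecutive a's (greedy).
String: 'bbababbbbb'
Finding runs of a's and applying greedy matching:
  Run at pos 2: 'a' (length 1)
  Run at pos 4: 'a' (length 1)
Matches: ['a', 'a']
Count: 2

2


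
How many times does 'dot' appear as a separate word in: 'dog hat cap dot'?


Scanning each word for exact match 'dot':
  Word 1: 'dog' -> no
  Word 2: 'hat' -> no
  Word 3: 'cap' -> no
  Word 4: 'dot' -> MATCH
Total matches: 1

1


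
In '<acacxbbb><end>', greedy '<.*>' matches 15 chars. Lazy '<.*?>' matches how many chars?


Greedy '<.*>' tries to match as MUCH as possible.
Lazy '<.*?>' tries to match as LITTLE as possible.

String: '<acacxbbb><end>'
Greedy '<.*>' starts at first '<' and extends to the LAST '>': '<acacxbbb><end>' (15 chars)
Lazy '<.*?>' starts at first '<' and stops at the FIRST '>': '<acacxbbb>' (10 chars)

10


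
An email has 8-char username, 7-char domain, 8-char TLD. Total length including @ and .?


An email address has format: username@domain.tld
Username length: 8
'@' character: 1
Domain length: 7
'.' character: 1
TLD length: 8
Total = 8 + 1 + 7 + 1 + 8 = 25

25


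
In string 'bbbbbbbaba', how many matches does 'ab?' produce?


Pattern 'ab?' matches 'a' optionally followed by 'b'.
String: 'bbbbbbbaba'
Scanning left to right for 'a' then checking next char:
  Match 1: 'ab' (a followed by b)
  Match 2: 'a' (a not followed by b)
Total matches: 2

2


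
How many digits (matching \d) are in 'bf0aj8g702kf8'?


\d matches any digit 0-9.
Scanning 'bf0aj8g702kf8':
  pos 2: '0' -> DIGIT
  pos 5: '8' -> DIGIT
  pos 7: '7' -> DIGIT
  pos 8: '0' -> DIGIT
  pos 9: '2' -> DIGIT
  pos 12: '8' -> DIGIT
Digits found: ['0', '8', '7', '0', '2', '8']
Total: 6

6


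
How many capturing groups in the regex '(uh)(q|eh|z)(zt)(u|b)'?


To count capturing groups, count each '(' that starts a group.
Pattern: '(uh)(q|eh|z)(zt)(u|b)'
Walking through the pattern:
  Position 0: '(' -> group #1
  Position 4: '(' -> group #2
  Position 12: '(' -> group #3
  Position 16: '(' -> group #4
Total capturing groups: 4

4


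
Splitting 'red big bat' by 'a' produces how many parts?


Splitting by 'a' breaks the string at each occurrence of the separator.
Text: 'red big bat'
Parts after split:
  Part 1: 'red big b'
  Part 2: 't'
Total parts: 2

2


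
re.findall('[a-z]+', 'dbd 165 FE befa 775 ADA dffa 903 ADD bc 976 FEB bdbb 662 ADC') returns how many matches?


Pattern '[a-z]+' finds one or more lowercase letters.
Text: 'dbd 165 FE befa 775 ADA dffa 903 ADD bc 976 FEB bdbb 662 ADC'
Scanning for matches:
  Match 1: 'dbd'
  Match 2: 'befa'
  Match 3: 'dffa'
  Match 4: 'bc'
  Match 5: 'bdbb'
Total matches: 5

5


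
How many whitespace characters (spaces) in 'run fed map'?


\s matches whitespace characters (spaces, tabs, etc.).
Text: 'run fed map'
This text has 3 words separated by spaces.
Number of spaces = number of words - 1 = 3 - 1 = 2

2


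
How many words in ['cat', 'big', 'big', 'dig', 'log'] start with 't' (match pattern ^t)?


Pattern ^t anchors to start of word. Check which words begin with 't':
  'cat' -> no
  'big' -> no
  'big' -> no
  'dig' -> no
  'log' -> no
Matching words: []
Count: 0

0


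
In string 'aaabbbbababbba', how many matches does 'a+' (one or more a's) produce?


Pattern 'a+' matches one or more consecutive a's.
String: 'aaabbbbababbba'
Scanning for runs of a:
  Match 1: 'aaa' (length 3)
  Match 2: 'a' (length 1)
  Match 3: 'a' (length 1)
  Match 4: 'a' (length 1)
Total matches: 4

4


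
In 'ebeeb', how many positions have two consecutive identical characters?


Looking for consecutive identical characters in 'ebeeb':
  pos 0-1: 'e' vs 'b' -> different
  pos 1-2: 'b' vs 'e' -> different
  pos 2-3: 'e' vs 'e' -> MATCH ('ee')
  pos 3-4: 'e' vs 'b' -> different
Consecutive identical pairs: ['ee']
Count: 1

1


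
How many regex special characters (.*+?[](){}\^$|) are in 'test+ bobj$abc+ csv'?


Regex special characters are: . * + ? [ ] ( ) { } \ ^ $ |
Scanning 'test+ bobj$abc+ csv':
  pos 4: '+' -> SPECIAL
  pos 10: '$' -> SPECIAL
  pos 14: '+' -> SPECIAL
Special chars found: ['+', '$', '+']
Total: 3

3


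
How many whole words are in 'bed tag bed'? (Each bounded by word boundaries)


Word boundaries (\b) mark the start/end of each word.
Text: 'bed tag bed'
Splitting by whitespace:
  Word 1: 'bed'
  Word 2: 'tag'
  Word 3: 'bed'
Total whole words: 3

3


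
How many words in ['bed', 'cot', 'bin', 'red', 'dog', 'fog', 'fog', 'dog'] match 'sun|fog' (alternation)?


Alternation 'sun|fog' matches either 'sun' or 'fog'.
Checking each word:
  'bed' -> no
  'cot' -> no
  'bin' -> no
  'red' -> no
  'dog' -> no
  'fog' -> MATCH
  'fog' -> MATCH
  'dog' -> no
Matches: ['fog', 'fog']
Count: 2

2


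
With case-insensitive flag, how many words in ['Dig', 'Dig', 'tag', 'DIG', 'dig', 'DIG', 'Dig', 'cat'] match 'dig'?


Case-insensitive matching: compare each word's lowercase form to 'dig'.
  'Dig' -> lower='dig' -> MATCH
  'Dig' -> lower='dig' -> MATCH
  'tag' -> lower='tag' -> no
  'DIG' -> lower='dig' -> MATCH
  'dig' -> lower='dig' -> MATCH
  'DIG' -> lower='dig' -> MATCH
  'Dig' -> lower='dig' -> MATCH
  'cat' -> lower='cat' -> no
Matches: ['Dig', 'Dig', 'DIG', 'dig', 'DIG', 'Dig']
Count: 6

6


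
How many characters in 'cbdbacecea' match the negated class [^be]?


Negated class [^be] matches any char NOT in {b, e}
Scanning 'cbdbacecea':
  pos 0: 'c' -> MATCH
  pos 1: 'b' -> no (excluded)
  pos 2: 'd' -> MATCH
  pos 3: 'b' -> no (excluded)
  pos 4: 'a' -> MATCH
  pos 5: 'c' -> MATCH
  pos 6: 'e' -> no (excluded)
  pos 7: 'c' -> MATCH
  pos 8: 'e' -> no (excluded)
  pos 9: 'a' -> MATCH
Total matches: 6

6


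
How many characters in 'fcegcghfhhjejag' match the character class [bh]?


Character class [bh] matches any of: {b, h}
Scanning string 'fcegcghfhhjejag' character by character:
  pos 0: 'f' -> no
  pos 1: 'c' -> no
  pos 2: 'e' -> no
  pos 3: 'g' -> no
  pos 4: 'c' -> no
  pos 5: 'g' -> no
  pos 6: 'h' -> MATCH
  pos 7: 'f' -> no
  pos 8: 'h' -> MATCH
  pos 9: 'h' -> MATCH
  pos 10: 'j' -> no
  pos 11: 'e' -> no
  pos 12: 'j' -> no
  pos 13: 'a' -> no
  pos 14: 'g' -> no
Total matches: 3

3


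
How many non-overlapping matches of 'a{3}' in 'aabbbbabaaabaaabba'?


Pattern 'a{3}' matches exactly 3 consecutive a's (greedy, non-overlapping).
String: 'aabbbbabaaabaaabba'
Scanning for runs of a's:
  Run at pos 0: 'aa' (length 2) -> 0 match(es)
  Run at pos 6: 'a' (length 1) -> 0 match(es)
  Run at pos 8: 'aaa' (length 3) -> 1 match(es)
  Run at pos 12: 'aaa' (length 3) -> 1 match(es)
  Run at pos 17: 'a' (length 1) -> 0 match(es)
Matches found: ['aaa', 'aaa']
Total: 2

2


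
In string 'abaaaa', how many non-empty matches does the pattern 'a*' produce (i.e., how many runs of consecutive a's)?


Pattern 'a*' matches zero or more a's. We want non-empty runs of consecutive a's.
String: 'abaaaa'
Walking through the string to find runs of a's:
  Run 1: positions 0-0 -> 'a'
  Run 2: positions 2-5 -> 'aaaa'
Non-empty runs found: ['a', 'aaaa']
Count: 2

2


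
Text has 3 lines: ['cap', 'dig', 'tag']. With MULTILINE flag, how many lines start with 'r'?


With MULTILINE flag, ^ matches the start of each line.
Lines: ['cap', 'dig', 'tag']
Checking which lines start with 'r':
  Line 1: 'cap' -> no
  Line 2: 'dig' -> no
  Line 3: 'tag' -> no
Matching lines: []
Count: 0

0


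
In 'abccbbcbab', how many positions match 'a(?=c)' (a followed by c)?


Lookahead 'a(?=c)' matches 'a' only when followed by 'c'.
String: 'abccbbcbab'
Checking each position where char is 'a':
  pos 0: 'a' -> no (next='b')
  pos 8: 'a' -> no (next='b')
Matching positions: []
Count: 0

0


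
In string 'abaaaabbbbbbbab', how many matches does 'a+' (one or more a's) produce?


Pattern 'a+' matches one or more consecutive a's.
String: 'abaaaabbbbbbbab'
Scanning for runs of a:
  Match 1: 'a' (length 1)
  Match 2: 'aaaa' (length 4)
  Match 3: 'a' (length 1)
Total matches: 3

3


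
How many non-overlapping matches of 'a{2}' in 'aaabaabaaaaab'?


Pattern 'a{2}' matches exactly 2 consecutive a's (greedy, non-overlapping).
String: 'aaabaabaaaaab'
Scanning for runs of a's:
  Run at pos 0: 'aaa' (length 3) -> 1 match(es)
  Run at pos 4: 'aa' (length 2) -> 1 match(es)
  Run at pos 7: 'aaaaa' (length 5) -> 2 match(es)
Matches found: ['aa', 'aa', 'aa', 'aa']
Total: 4

4


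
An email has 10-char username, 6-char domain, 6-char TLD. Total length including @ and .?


An email address has format: username@domain.tld
Username length: 10
'@' character: 1
Domain length: 6
'.' character: 1
TLD length: 6
Total = 10 + 1 + 6 + 1 + 6 = 24

24


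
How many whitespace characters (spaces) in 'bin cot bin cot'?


\s matches whitespace characters (spaces, tabs, etc.).
Text: 'bin cot bin cot'
This text has 4 words separated by spaces.
Number of spaces = number of words - 1 = 4 - 1 = 3

3


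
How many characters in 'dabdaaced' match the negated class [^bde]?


Negated class [^bde] matches any char NOT in {b, d, e}
Scanning 'dabdaaced':
  pos 0: 'd' -> no (excluded)
  pos 1: 'a' -> MATCH
  pos 2: 'b' -> no (excluded)
  pos 3: 'd' -> no (excluded)
  pos 4: 'a' -> MATCH
  pos 5: 'a' -> MATCH
  pos 6: 'c' -> MATCH
  pos 7: 'e' -> no (excluded)
  pos 8: 'd' -> no (excluded)
Total matches: 4

4


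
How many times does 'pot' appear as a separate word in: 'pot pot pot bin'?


Scanning each word for exact match 'pot':
  Word 1: 'pot' -> MATCH
  Word 2: 'pot' -> MATCH
  Word 3: 'pot' -> MATCH
  Word 4: 'bin' -> no
Total matches: 3

3


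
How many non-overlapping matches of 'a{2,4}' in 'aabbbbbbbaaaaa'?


Pattern 'a{2,4}' matches between 2 and 4 consecutive a's (greedy).
String: 'aabbbbbbbaaaaa'
Finding runs of a's and applying greedy matching:
  Run at pos 0: 'aa' (length 2)
  Run at pos 9: 'aaaaa' (length 5)
Matches: ['aa', 'aaaa']
Count: 2

2


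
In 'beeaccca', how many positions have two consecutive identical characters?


Looking for consecutive identical characters in 'beeaccca':
  pos 0-1: 'b' vs 'e' -> different
  pos 1-2: 'e' vs 'e' -> MATCH ('ee')
  pos 2-3: 'e' vs 'a' -> different
  pos 3-4: 'a' vs 'c' -> different
  pos 4-5: 'c' vs 'c' -> MATCH ('cc')
  pos 5-6: 'c' vs 'c' -> MATCH ('cc')
  pos 6-7: 'c' vs 'a' -> different
Consecutive identical pairs: ['ee', 'cc', 'cc']
Count: 3

3


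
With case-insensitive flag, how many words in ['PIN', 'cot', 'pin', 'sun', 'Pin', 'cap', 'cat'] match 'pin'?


Case-insensitive matching: compare each word's lowercase form to 'pin'.
  'PIN' -> lower='pin' -> MATCH
  'cot' -> lower='cot' -> no
  'pin' -> lower='pin' -> MATCH
  'sun' -> lower='sun' -> no
  'Pin' -> lower='pin' -> MATCH
  'cap' -> lower='cap' -> no
  'cat' -> lower='cat' -> no
Matches: ['PIN', 'pin', 'Pin']
Count: 3

3


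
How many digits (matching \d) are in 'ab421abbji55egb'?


\d matches any digit 0-9.
Scanning 'ab421abbji55egb':
  pos 2: '4' -> DIGIT
  pos 3: '2' -> DIGIT
  pos 4: '1' -> DIGIT
  pos 10: '5' -> DIGIT
  pos 11: '5' -> DIGIT
Digits found: ['4', '2', '1', '5', '5']
Total: 5

5


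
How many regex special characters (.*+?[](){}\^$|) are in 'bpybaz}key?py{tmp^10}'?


Regex special characters are: . * + ? [ ] ( ) { } \ ^ $ |
Scanning 'bpybaz}key?py{tmp^10}':
  pos 6: '}' -> SPECIAL
  pos 10: '?' -> SPECIAL
  pos 13: '{' -> SPECIAL
  pos 17: '^' -> SPECIAL
  pos 20: '}' -> SPECIAL
Special chars found: ['}', '?', '{', '^', '}']
Total: 5

5


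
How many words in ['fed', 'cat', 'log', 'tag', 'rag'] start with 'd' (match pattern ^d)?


Pattern ^d anchors to start of word. Check which words begin with 'd':
  'fed' -> no
  'cat' -> no
  'log' -> no
  'tag' -> no
  'rag' -> no
Matching words: []
Count: 0

0


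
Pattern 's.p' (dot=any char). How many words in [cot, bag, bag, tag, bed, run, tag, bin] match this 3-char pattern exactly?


Pattern 's.p' means: starts with 's', any single char, ends with 'p'.
Checking each word (must be exactly 3 chars):
  'cot' (len=3): no
  'bag' (len=3): no
  'bag' (len=3): no
  'tag' (len=3): no
  'bed' (len=3): no
  'run' (len=3): no
  'tag' (len=3): no
  'bin' (len=3): no
Matching words: []
Total: 0

0


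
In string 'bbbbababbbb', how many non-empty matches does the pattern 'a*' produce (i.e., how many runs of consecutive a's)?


Pattern 'a*' matches zero or more a's. We want non-empty runs of consecutive a's.
String: 'bbbbababbbb'
Walking through the string to find runs of a's:
  Run 1: positions 4-4 -> 'a'
  Run 2: positions 6-6 -> 'a'
Non-empty runs found: ['a', 'a']
Count: 2

2


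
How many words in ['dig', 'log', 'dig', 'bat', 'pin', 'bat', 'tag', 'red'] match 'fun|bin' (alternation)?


Alternation 'fun|bin' matches either 'fun' or 'bin'.
Checking each word:
  'dig' -> no
  'log' -> no
  'dig' -> no
  'bat' -> no
  'pin' -> no
  'bat' -> no
  'tag' -> no
  'red' -> no
Matches: []
Count: 0

0


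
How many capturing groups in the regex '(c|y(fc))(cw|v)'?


To count capturing groups, count each '(' that starts a group.
Pattern: '(c|y(fc))(cw|v)'
Walking through the pattern:
  Position 0: '(' -> group #1
  Position 4: '(' -> group #2
  Position 9: '(' -> group #3
Total capturing groups: 3

3


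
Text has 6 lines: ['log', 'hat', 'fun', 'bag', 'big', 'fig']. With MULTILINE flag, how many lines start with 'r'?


With MULTILINE flag, ^ matches the start of each line.
Lines: ['log', 'hat', 'fun', 'bag', 'big', 'fig']
Checking which lines start with 'r':
  Line 1: 'log' -> no
  Line 2: 'hat' -> no
  Line 3: 'fun' -> no
  Line 4: 'bag' -> no
  Line 5: 'big' -> no
  Line 6: 'fig' -> no
Matching lines: []
Count: 0

0


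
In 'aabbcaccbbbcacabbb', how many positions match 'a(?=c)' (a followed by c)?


Lookahead 'a(?=c)' matches 'a' only when followed by 'c'.
String: 'aabbcaccbbbcacabbb'
Checking each position where char is 'a':
  pos 0: 'a' -> no (next='a')
  pos 1: 'a' -> no (next='b')
  pos 5: 'a' -> MATCH (next='c')
  pos 12: 'a' -> MATCH (next='c')
  pos 14: 'a' -> no (next='b')
Matching positions: [5, 12]
Count: 2

2


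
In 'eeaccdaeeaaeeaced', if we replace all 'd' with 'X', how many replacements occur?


re.sub('d', 'X', text) replaces every occurrence of 'd' with 'X'.
Text: 'eeaccdaeeaaeeaced'
Scanning for 'd':
  pos 5: 'd' -> replacement #1
  pos 16: 'd' -> replacement #2
Total replacements: 2

2


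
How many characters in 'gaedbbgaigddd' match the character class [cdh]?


Character class [cdh] matches any of: {c, d, h}
Scanning string 'gaedbbgaigddd' character by character:
  pos 0: 'g' -> no
  pos 1: 'a' -> no
  pos 2: 'e' -> no
  pos 3: 'd' -> MATCH
  pos 4: 'b' -> no
  pos 5: 'b' -> no
  pos 6: 'g' -> no
  pos 7: 'a' -> no
  pos 8: 'i' -> no
  pos 9: 'g' -> no
  pos 10: 'd' -> MATCH
  pos 11: 'd' -> MATCH
  pos 12: 'd' -> MATCH
Total matches: 4

4


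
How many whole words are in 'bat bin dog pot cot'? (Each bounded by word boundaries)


Word boundaries (\b) mark the start/end of each word.
Text: 'bat bin dog pot cot'
Splitting by whitespace:
  Word 1: 'bat'
  Word 2: 'bin'
  Word 3: 'dog'
  Word 4: 'pot'
  Word 5: 'cot'
Total whole words: 5

5


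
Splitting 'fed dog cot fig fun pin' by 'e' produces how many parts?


Splitting by 'e' breaks the string at each occurrence of the separator.
Text: 'fed dog cot fig fun pin'
Parts after split:
  Part 1: 'f'
  Part 2: 'd dog cot fig fun pin'
Total parts: 2

2


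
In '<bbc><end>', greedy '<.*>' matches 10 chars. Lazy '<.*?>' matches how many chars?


Greedy '<.*>' tries to match as MUCH as possible.
Lazy '<.*?>' tries to match as LITTLE as possible.

String: '<bbc><end>'
Greedy '<.*>' starts at first '<' and extends to the LAST '>': '<bbc><end>' (10 chars)
Lazy '<.*?>' starts at first '<' and stops at the FIRST '>': '<bbc>' (5 chars)

5


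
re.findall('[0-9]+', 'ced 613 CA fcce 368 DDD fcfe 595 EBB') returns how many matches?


Pattern '[0-9]+' finds one or more digits.
Text: 'ced 613 CA fcce 368 DDD fcfe 595 EBB'
Scanning for matches:
  Match 1: '613'
  Match 2: '368'
  Match 3: '595'
Total matches: 3

3


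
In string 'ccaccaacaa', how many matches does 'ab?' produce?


Pattern 'ab?' matches 'a' optionally followed by 'b'.
String: 'ccaccaacaa'
Scanning left to right for 'a' then checking next char:
  Match 1: 'a' (a not followed by b)
  Match 2: 'a' (a not followed by b)
  Match 3: 'a' (a not followed by b)
  Match 4: 'a' (a not followed by b)
  Match 5: 'a' (a not followed by b)
Total matches: 5

5
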